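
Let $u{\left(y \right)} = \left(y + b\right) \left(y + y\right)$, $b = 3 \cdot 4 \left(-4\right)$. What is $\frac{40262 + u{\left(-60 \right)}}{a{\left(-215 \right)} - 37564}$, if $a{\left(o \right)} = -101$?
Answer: $- \frac{53222}{37665} \approx -1.413$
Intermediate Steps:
$b = -48$ ($b = 12 \left(-4\right) = -48$)
$u{\left(y \right)} = 2 y \left(-48 + y\right)$ ($u{\left(y \right)} = \left(y - 48\right) \left(y + y\right) = \left(-48 + y\right) 2 y = 2 y \left(-48 + y\right)$)
$\frac{40262 + u{\left(-60 \right)}}{a{\left(-215 \right)} - 37564} = \frac{40262 + 2 \left(-60\right) \left(-48 - 60\right)}{-101 - 37564} = \frac{40262 + 2 \left(-60\right) \left(-108\right)}{-37665} = \left(40262 + 12960\right) \left(- \frac{1}{37665}\right) = 53222 \left(- \frac{1}{37665}\right) = - \frac{53222}{37665}$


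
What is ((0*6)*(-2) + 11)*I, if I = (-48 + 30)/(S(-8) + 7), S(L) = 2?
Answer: -22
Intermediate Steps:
I = -2 (I = (-48 + 30)/(2 + 7) = -18/9 = -18*⅑ = -2)
((0*6)*(-2) + 11)*I = ((0*6)*(-2) + 11)*(-2) = (0*(-2) + 11)*(-2) = (0 + 11)*(-2) = 11*(-2) = -22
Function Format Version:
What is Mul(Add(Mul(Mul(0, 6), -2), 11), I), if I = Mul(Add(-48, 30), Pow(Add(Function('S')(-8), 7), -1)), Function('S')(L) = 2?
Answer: -22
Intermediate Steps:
I = -2 (I = Mul(Add(-48, 30), Pow(Add(2, 7), -1)) = Mul(-18, Pow(9, -1)) = Mul(-18, Rational(1, 9)) = -2)
Mul(Add(Mul(Mul(0, 6), -2), 11), I) = Mul(Add(Mul(Mul(0, 6), -2), 11), -2) = Mul(Add(Mul(0, -2), 11), -2) = Mul(Add(0, 11), -2) = Mul(11, -2) = -22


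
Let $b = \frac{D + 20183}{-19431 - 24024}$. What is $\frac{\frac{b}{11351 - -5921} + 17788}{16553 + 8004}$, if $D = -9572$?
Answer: $\frac{4450289353423}{6143791080440} \approx 0.72436$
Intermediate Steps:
$b = - \frac{3537}{14485}$ ($b = \frac{-9572 + 20183}{-19431 - 24024} = \frac{10611}{-43455} = 10611 \left(- \frac{1}{43455}\right) = - \frac{3537}{14485} \approx -0.24418$)
$\frac{\frac{b}{11351 - -5921} + 17788}{16553 + 8004} = \frac{- \frac{3537}{14485 \left(11351 - -5921\right)} + 17788}{16553 + 8004} = \frac{- \frac{3537}{14485 \left(11351 + 5921\right)} + 17788}{24557} = \left(- \frac{3537}{14485 \cdot 17272} + 17788\right) \frac{1}{24557} = \left(\left(- \frac{3537}{14485}\right) \frac{1}{17272} + 17788\right) \frac{1}{24557} = \left(- \frac{3537}{250184920} + 17788\right) \frac{1}{24557} = \frac{4450289353423}{250184920} \cdot \frac{1}{24557} = \frac{4450289353423}{6143791080440}$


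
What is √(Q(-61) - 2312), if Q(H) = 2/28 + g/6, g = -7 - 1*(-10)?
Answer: 2*I*√28315/7 ≈ 48.077*I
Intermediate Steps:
g = 3 (g = -7 + 10 = 3)
Q(H) = 4/7 (Q(H) = 2/28 + 3/6 = 2*(1/28) + 3*(⅙) = 1/14 + ½ = 4/7)
√(Q(-61) - 2312) = √(4/7 - 2312) = √(-16180/7) = 2*I*√28315/7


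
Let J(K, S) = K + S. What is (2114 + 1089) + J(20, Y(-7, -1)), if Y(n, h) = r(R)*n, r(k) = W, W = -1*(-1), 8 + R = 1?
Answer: 3216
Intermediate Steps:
R = -7 (R = -8 + 1 = -7)
W = 1
r(k) = 1
Y(n, h) = n (Y(n, h) = 1*n = n)
(2114 + 1089) + J(20, Y(-7, -1)) = (2114 + 1089) + (20 - 7) = 3203 + 13 = 3216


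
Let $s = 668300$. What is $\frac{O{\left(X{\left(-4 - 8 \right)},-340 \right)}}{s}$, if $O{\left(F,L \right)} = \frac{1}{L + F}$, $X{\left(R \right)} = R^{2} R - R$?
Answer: $- \frac{1}{1374024800} \approx -7.2779 \cdot 10^{-10}$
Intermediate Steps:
$X{\left(R \right)} = R^{3} - R$
$O{\left(F,L \right)} = \frac{1}{F + L}$
$\frac{O{\left(X{\left(-4 - 8 \right)},-340 \right)}}{s} = \frac{1}{\left(\left(\left(-4 - 8\right)^{3} - \left(-4 - 8\right)\right) - 340\right) 668300} = \frac{1}{\left(\left(-12\right)^{3} - -12\right) - 340} \cdot \frac{1}{668300} = \frac{1}{\left(-1728 + 12\right) - 340} \cdot \frac{1}{668300} = \frac{1}{-1716 - 340} \cdot \frac{1}{668300} = \frac{1}{-2056} \cdot \frac{1}{668300} = \left(- \frac{1}{2056}\right) \frac{1}{668300} = - \frac{1}{1374024800}$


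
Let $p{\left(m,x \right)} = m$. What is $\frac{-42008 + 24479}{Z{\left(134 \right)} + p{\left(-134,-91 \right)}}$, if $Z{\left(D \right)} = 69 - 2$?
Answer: $\frac{17529}{67} \approx 261.63$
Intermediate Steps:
$Z{\left(D \right)} = 67$ ($Z{\left(D \right)} = 69 - 2 = 67$)
$\frac{-42008 + 24479}{Z{\left(134 \right)} + p{\left(-134,-91 \right)}} = \frac{-42008 + 24479}{67 - 134} = - \frac{17529}{-67} = \left(-17529\right) \left(- \frac{1}{67}\right) = \frac{17529}{67}$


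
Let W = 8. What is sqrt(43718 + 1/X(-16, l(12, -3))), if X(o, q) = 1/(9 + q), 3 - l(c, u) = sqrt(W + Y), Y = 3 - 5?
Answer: sqrt(43730 - sqrt(6)) ≈ 209.11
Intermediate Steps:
Y = -2
l(c, u) = 3 - sqrt(6) (l(c, u) = 3 - sqrt(8 - 2) = 3 - sqrt(6))
sqrt(43718 + 1/X(-16, l(12, -3))) = sqrt(43718 + 1/(1/(9 + (3 - sqrt(6))))) = sqrt(43718 + 1/(1/(12 - sqrt(6)))) = sqrt(43718 + (12 - sqrt(6))) = sqrt(43730 - sqrt(6))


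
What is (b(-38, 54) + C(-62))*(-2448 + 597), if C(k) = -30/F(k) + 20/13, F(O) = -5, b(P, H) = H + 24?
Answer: -2058312/13 ≈ -1.5833e+5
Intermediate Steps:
b(P, H) = 24 + H
C(k) = 98/13 (C(k) = -30/(-5) + 20/13 = -30*(-1/5) + 20*(1/13) = 6 + 20/13 = 98/13)
(b(-38, 54) + C(-62))*(-2448 + 597) = ((24 + 54) + 98/13)*(-2448 + 597) = (78 + 98/13)*(-1851) = (1112/13)*(-1851) = -2058312/13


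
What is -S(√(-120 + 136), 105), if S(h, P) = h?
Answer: -4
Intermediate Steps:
-S(√(-120 + 136), 105) = -√(-120 + 136) = -√16 = -1*4 = -4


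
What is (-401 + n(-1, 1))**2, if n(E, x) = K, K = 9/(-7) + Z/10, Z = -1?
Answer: 793379889/4900 ≈ 1.6191e+5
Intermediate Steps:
K = -97/70 (K = 9/(-7) - 1/10 = 9*(-1/7) - 1*1/10 = -9/7 - 1/10 = -97/70 ≈ -1.3857)
n(E, x) = -97/70
(-401 + n(-1, 1))**2 = (-401 - 97/70)**2 = (-28167/70)**2 = 793379889/4900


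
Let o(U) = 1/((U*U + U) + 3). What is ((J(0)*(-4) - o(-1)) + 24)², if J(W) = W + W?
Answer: 5041/9 ≈ 560.11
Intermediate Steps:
J(W) = 2*W
o(U) = 1/(3 + U + U²) (o(U) = 1/((U² + U) + 3) = 1/((U + U²) + 3) = 1/(3 + U + U²))
((J(0)*(-4) - o(-1)) + 24)² = (((2*0)*(-4) - 1/(3 - 1 + (-1)²)) + 24)² = ((0*(-4) - 1/(3 - 1 + 1)) + 24)² = ((0 - 1/3) + 24)² = ((0 - 1*⅓) + 24)² = ((0 - ⅓) + 24)² = (-⅓ + 24)² = (71/3)² = 5041/9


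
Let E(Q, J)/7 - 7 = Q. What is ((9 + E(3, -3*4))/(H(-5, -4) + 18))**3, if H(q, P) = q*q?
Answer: 493039/79507 ≈ 6.2012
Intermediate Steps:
E(Q, J) = 49 + 7*Q
H(q, P) = q**2
((9 + E(3, -3*4))/(H(-5, -4) + 18))**3 = ((9 + (49 + 7*3))/((-5)**2 + 18))**3 = ((9 + (49 + 21))/(25 + 18))**3 = ((9 + 70)/43)**3 = (79*(1/43))**3 = (79/43)**3 = 493039/79507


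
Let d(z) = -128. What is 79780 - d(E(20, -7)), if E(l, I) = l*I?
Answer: 79908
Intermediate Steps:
E(l, I) = I*l
79780 - d(E(20, -7)) = 79780 - 1*(-128) = 79780 + 128 = 79908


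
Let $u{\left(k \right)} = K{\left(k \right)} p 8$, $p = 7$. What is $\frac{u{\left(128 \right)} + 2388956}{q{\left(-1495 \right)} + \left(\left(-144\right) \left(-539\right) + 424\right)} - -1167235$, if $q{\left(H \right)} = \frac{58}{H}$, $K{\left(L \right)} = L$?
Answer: $\frac{22697431418125}{19444957} \approx 1.1673 \cdot 10^{6}$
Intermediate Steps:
$u{\left(k \right)} = 56 k$ ($u{\left(k \right)} = k 7 \cdot 8 = 7 k 8 = 56 k$)
$\frac{u{\left(128 \right)} + 2388956}{q{\left(-1495 \right)} + \left(\left(-144\right) \left(-539\right) + 424\right)} - -1167235 = \frac{56 \cdot 128 + 2388956}{\frac{58}{-1495} + \left(\left(-144\right) \left(-539\right) + 424\right)} - -1167235 = \frac{7168 + 2388956}{58 \left(- \frac{1}{1495}\right) + \left(77616 + 424\right)} + 1167235 = \frac{2396124}{- \frac{58}{1495} + 78040} + 1167235 = \frac{2396124}{\frac{116669742}{1495}} + 1167235 = 2396124 \cdot \frac{1495}{116669742} + 1167235 = \frac{597034230}{19444957} + 1167235 = \frac{22697431418125}{19444957}$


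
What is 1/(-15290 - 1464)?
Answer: -1/16754 ≈ -5.9687e-5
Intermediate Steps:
1/(-15290 - 1464) = 1/(-16754) = -1/16754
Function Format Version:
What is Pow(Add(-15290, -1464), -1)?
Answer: Rational(-1, 16754) ≈ -5.9687e-5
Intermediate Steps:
Pow(Add(-15290, -1464), -1) = Pow(-16754, -1) = Rational(-1, 16754)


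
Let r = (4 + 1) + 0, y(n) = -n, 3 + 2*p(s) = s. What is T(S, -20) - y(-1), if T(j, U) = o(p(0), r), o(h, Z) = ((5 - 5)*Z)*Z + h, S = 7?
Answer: -5/2 ≈ -2.5000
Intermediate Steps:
p(s) = -3/2 + s/2
r = 5 (r = 5 + 0 = 5)
o(h, Z) = h (o(h, Z) = (0*Z)*Z + h = 0*Z + h = 0 + h = h)
T(j, U) = -3/2 (T(j, U) = -3/2 + (1/2)*0 = -3/2 + 0 = -3/2)
T(S, -20) - y(-1) = -3/2 - (-1)*(-1) = -3/2 - 1*1 = -3/2 - 1 = -5/2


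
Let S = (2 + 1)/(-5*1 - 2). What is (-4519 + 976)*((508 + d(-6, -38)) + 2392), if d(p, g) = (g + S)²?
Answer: -759835323/49 ≈ -1.5507e+7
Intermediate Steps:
S = -3/7 (S = 3/(-5 - 2) = 3/(-7) = 3*(-⅐) = -3/7 ≈ -0.42857)
d(p, g) = (-3/7 + g)² (d(p, g) = (g - 3/7)² = (-3/7 + g)²)
(-4519 + 976)*((508 + d(-6, -38)) + 2392) = (-4519 + 976)*((508 + (-3 + 7*(-38))²/49) + 2392) = -3543*((508 + (-3 - 266)²/49) + 2392) = -3543*((508 + (1/49)*(-269)²) + 2392) = -3543*((508 + (1/49)*72361) + 2392) = -3543*((508 + 72361/49) + 2392) = -3543*(97253/49 + 2392) = -3543*214461/49 = -759835323/49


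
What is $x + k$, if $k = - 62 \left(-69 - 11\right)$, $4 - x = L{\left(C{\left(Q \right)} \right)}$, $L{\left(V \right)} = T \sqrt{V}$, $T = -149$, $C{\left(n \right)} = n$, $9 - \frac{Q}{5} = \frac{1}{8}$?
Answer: $4964 + \frac{149 \sqrt{710}}{4} \approx 5956.6$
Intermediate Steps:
$Q = \frac{355}{8}$ ($Q = 45 - \frac{5}{8} = \frac{355}{8} \approx 44.375$)
$L{\left(V \right)} = - 149 \sqrt{V}$
$x = 4 + \frac{149 \sqrt{710}}{4}$ ($x = 4 - - 149 \sqrt{\frac{355}{8}} = 4 - - 149 \frac{\sqrt{710}}{4} = 4 - - \frac{149 \sqrt{710}}{4} = 4 + \frac{149 \sqrt{710}}{4} \approx 996.56$)
$k = 4960$ ($k = \left(-62\right) \left(-80\right) = 4960$)
$x + k = \left(4 + \frac{149 \sqrt{710}}{4}\right) + 4960 = 4964 + \frac{149 \sqrt{710}}{4}$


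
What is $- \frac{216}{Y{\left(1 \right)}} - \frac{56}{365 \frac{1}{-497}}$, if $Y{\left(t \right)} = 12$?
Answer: $\frac{21262}{365} \approx 58.252$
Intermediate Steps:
$- \frac{216}{Y{\left(1 \right)}} - \frac{56}{365 \frac{1}{-497}} = - \frac{216}{12} - \frac{56}{365 \frac{1}{-497}} = \left(-216\right) \frac{1}{12} - \frac{56}{365 \left(- \frac{1}{497}\right)} = -18 - \frac{56}{- \frac{365}{497}} = -18 - - \frac{27832}{365} = -18 + \frac{27832}{365} = \frac{21262}{365}$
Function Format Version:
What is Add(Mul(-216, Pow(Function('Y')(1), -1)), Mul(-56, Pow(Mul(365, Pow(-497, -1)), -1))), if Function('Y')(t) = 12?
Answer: Rational(21262, 365) ≈ 58.252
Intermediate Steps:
Add(Mul(-216, Pow(Function('Y')(1), -1)), Mul(-56, Pow(Mul(365, Pow(-497, -1)), -1))) = Add(Mul(-216, Pow(12, -1)), Mul(-56, Pow(Mul(365, Pow(-497, -1)), -1))) = Add(Mul(-216, Rational(1, 12)), Mul(-56, Pow(Mul(365, Rational(-1, 497)), -1))) = Add(-18, Mul(-56, Pow(Rational(-365, 497), -1))) = Add(-18, Mul(-56, Rational(-497, 365))) = Add(-18, Rational(27832, 365)) = Rational(21262, 365)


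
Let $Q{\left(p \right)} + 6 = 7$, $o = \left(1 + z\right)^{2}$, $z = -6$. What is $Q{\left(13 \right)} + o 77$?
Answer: $1926$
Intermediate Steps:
$o = 25$ ($o = \left(1 - 6\right)^{2} = \left(-5\right)^{2} = 25$)
$Q{\left(p \right)} = 1$ ($Q{\left(p \right)} = -6 + 7 = 1$)
$Q{\left(13 \right)} + o 77 = 1 + 25 \cdot 77 = 1 + 1925 = 1926$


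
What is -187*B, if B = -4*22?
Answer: 16456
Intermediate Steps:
B = -88
-187*B = -187*(-88) = 16456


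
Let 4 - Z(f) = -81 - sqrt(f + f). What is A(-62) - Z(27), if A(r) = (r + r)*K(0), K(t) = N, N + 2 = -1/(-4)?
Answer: 132 - 3*sqrt(6) ≈ 124.65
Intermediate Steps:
N = -7/4 (N = -2 - 1/(-4) = -2 - 1*(-1/4) = -2 + 1/4 = -7/4 ≈ -1.7500)
K(t) = -7/4
A(r) = -7*r/2 (A(r) = (r + r)*(-7/4) = (2*r)*(-7/4) = -7*r/2)
Z(f) = 85 + sqrt(2)*sqrt(f) (Z(f) = 4 - (-81 - sqrt(f + f)) = 4 - (-81 - sqrt(2*f)) = 4 - (-81 - sqrt(2)*sqrt(f)) = 4 + (81 + sqrt(2)*sqrt(f)) = 85 + sqrt(2)*sqrt(f))
A(-62) - Z(27) = -7/2*(-62) - (85 + sqrt(2)*sqrt(27)) = 217 - (85 + sqrt(2)*(3*sqrt(3))) = 217 - (85 + 3*sqrt(6)) = 217 + (-85 - 3*sqrt(6)) = 132 - 3*sqrt(6)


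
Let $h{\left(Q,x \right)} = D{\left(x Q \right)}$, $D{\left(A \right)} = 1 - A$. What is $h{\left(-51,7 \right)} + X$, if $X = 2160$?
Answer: $2518$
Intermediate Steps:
$h{\left(Q,x \right)} = 1 - Q x$ ($h{\left(Q,x \right)} = 1 - x Q = 1 - Q x$)
$h{\left(-51,7 \right)} + X = \left(1 - \left(-51\right) 7\right) + 2160 = \left(1 + 357\right) + 2160 = 358 + 2160 = 2518$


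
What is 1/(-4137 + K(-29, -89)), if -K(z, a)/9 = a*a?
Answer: -1/75426 ≈ -1.3258e-5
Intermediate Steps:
K(z, a) = -9*a**2 (K(z, a) = -9*a*a = -9*a**2)
1/(-4137 + K(-29, -89)) = 1/(-4137 - 9*(-89)**2) = 1/(-4137 - 9*7921) = 1/(-4137 - 71289) = 1/(-75426) = -1/75426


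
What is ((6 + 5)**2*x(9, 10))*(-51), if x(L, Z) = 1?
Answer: -6171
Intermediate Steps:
((6 + 5)**2*x(9, 10))*(-51) = ((6 + 5)**2*1)*(-51) = (11**2*1)*(-51) = (121*1)*(-51) = 121*(-51) = -6171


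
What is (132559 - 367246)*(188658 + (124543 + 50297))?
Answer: -85308255126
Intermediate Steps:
(132559 - 367246)*(188658 + (124543 + 50297)) = -234687*(188658 + 174840) = -234687*363498 = -85308255126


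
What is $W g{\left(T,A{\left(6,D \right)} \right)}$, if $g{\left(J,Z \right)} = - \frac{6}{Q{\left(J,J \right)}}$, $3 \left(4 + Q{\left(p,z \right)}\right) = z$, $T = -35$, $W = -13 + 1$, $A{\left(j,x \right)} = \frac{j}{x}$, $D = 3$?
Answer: $- \frac{216}{47} \approx -4.5957$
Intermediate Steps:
$W = -12$
$Q{\left(p,z \right)} = -4 + \frac{z}{3}$
$g{\left(J,Z \right)} = - \frac{6}{-4 + \frac{J}{3}}$
$W g{\left(T,A{\left(6,D \right)} \right)} = - 12 \left(- \frac{18}{-12 - 35}\right) = - 12 \left(- \frac{18}{-47}\right) = - 12 \left(\left(-18\right) \left(- \frac{1}{47}\right)\right) = \left(-12\right) \frac{18}{47} = - \frac{216}{47}$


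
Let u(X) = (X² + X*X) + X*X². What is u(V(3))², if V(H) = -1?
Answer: 1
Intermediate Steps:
u(X) = X³ + 2*X² (u(X) = (X² + X²) + X³ = 2*X² + X³ = X³ + 2*X²)
u(V(3))² = ((-1)²*(2 - 1))² = (1*1)² = 1² = 1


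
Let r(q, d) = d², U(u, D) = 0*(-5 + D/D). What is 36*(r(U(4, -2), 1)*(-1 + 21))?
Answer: 720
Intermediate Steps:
U(u, D) = 0 (U(u, D) = 0*(-5 + 1) = 0*(-4) = 0)
36*(r(U(4, -2), 1)*(-1 + 21)) = 36*(1²*(-1 + 21)) = 36*(1*20) = 36*20 = 720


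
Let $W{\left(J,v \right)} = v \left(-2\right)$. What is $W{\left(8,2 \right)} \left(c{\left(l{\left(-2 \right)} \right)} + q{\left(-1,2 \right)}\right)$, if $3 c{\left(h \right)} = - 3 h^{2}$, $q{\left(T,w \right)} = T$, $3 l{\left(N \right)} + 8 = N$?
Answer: $\frac{436}{9} \approx 48.444$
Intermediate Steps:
$W{\left(J,v \right)} = - 2 v$
$l{\left(N \right)} = - \frac{8}{3} + \frac{N}{3}$
$c{\left(h \right)} = - h^{2}$ ($c{\left(h \right)} = \frac{\left(-3\right) h^{2}}{3} = - h^{2}$)
$W{\left(8,2 \right)} \left(c{\left(l{\left(-2 \right)} \right)} + q{\left(-1,2 \right)}\right) = \left(-2\right) 2 \left(- \left(- \frac{8}{3} + \frac{1}{3} \left(-2\right)\right)^{2} - 1\right) = - 4 \left(- \left(- \frac{8}{3} - \frac{2}{3}\right)^{2} - 1\right) = - 4 \left(- \left(- \frac{10}{3}\right)^{2} - 1\right) = - 4 \left(\left(-1\right) \frac{100}{9} - 1\right) = - 4 \left(- \frac{100}{9} - 1\right) = \left(-4\right) \left(- \frac{109}{9}\right) = \frac{436}{9}$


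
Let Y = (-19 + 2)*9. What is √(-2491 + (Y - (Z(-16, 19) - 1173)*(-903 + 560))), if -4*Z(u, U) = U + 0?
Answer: I*√1626449/2 ≈ 637.66*I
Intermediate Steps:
Z(u, U) = -U/4 (Z(u, U) = -(U + 0)/4 = -U/4)
Y = -153 (Y = -17*9 = -153)
√(-2491 + (Y - (Z(-16, 19) - 1173)*(-903 + 560))) = √(-2491 + (-153 - (-¼*19 - 1173)*(-903 + 560))) = √(-2491 + (-153 - (-19/4 - 1173)*(-343))) = √(-2491 + (-153 - (-4711)*(-343)/4)) = √(-2491 + (-153 - 1*1615873/4)) = √(-2491 + (-153 - 1615873/4)) = √(-2491 - 1616485/4) = √(-1626449/4) = I*√1626449/2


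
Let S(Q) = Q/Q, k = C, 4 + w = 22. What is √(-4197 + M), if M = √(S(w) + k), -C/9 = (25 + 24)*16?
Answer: √(-4197 + I*√7055) ≈ 0.6482 + 64.787*I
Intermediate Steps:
C = -7056 (C = -9*(25 + 24)*16 = -441*16 = -9*784 = -7056)
w = 18 (w = -4 + 22 = 18)
k = -7056
S(Q) = 1
M = I*√7055 (M = √(1 - 7056) = √(-7055) = I*√7055 ≈ 83.994*I)
√(-4197 + M) = √(-4197 + I*√7055)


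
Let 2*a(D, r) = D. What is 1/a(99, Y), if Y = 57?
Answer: 2/99 ≈ 0.020202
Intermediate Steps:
a(D, r) = D/2
1/a(99, Y) = 1/((½)*99) = 1/(99/2) = 2/99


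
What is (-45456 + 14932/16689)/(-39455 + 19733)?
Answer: 379300126/164570229 ≈ 2.3048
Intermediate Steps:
(-45456 + 14932/16689)/(-39455 + 19733) = (-45456 + 14932*(1/16689))/(-19722) = (-45456 + 14932/16689)*(-1/19722) = -758600252/16689*(-1/19722) = 379300126/164570229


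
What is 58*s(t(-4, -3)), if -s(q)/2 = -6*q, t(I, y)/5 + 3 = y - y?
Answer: -10440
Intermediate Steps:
t(I, y) = -15 (t(I, y) = -15 + 5*(y - y) = -15 + 5*0 = -15 + 0 = -15)
s(q) = 12*q (s(q) = -(-12)*q = 12*q)
58*s(t(-4, -3)) = 58*(12*(-15)) = 58*(-180) = -10440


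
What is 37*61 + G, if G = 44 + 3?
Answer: 2304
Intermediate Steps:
G = 47
37*61 + G = 37*61 + 47 = 2257 + 47 = 2304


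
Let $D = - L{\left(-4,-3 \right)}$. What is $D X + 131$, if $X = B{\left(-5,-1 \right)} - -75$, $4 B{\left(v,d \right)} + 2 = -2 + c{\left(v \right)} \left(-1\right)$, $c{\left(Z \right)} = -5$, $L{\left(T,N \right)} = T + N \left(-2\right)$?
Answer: $- \frac{39}{2} \approx -19.5$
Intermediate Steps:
$L{\left(T,N \right)} = T - 2 N$
$D = -2$ ($D = - (-4 - -6) = - (-4 + 6) = \left(-1\right) 2 = -2$)
$B{\left(v,d \right)} = \frac{1}{4}$ ($B{\left(v,d \right)} = - \frac{1}{2} + \frac{-2 - -5}{4} = - \frac{1}{2} + \frac{-2 + 5}{4} = - \frac{1}{2} + \frac{1}{4} \cdot 3 = - \frac{1}{2} + \frac{3}{4} = \frac{1}{4}$)
$X = \frac{301}{4}$ ($X = \frac{1}{4} - -75 = \frac{1}{4} + 75 = \frac{301}{4} \approx 75.25$)
$D X + 131 = \left(-2\right) \frac{301}{4} + 131 = - \frac{301}{2} + 131 = - \frac{39}{2}$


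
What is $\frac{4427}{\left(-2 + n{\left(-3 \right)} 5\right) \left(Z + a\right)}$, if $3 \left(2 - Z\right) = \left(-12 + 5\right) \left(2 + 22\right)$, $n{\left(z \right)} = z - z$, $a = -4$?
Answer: $- \frac{4427}{108} \approx -40.991$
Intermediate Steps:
$n{\left(z \right)} = 0$
$Z = 58$ ($Z = 2 - \frac{\left(-12 + 5\right) \left(2 + 22\right)}{3} = 2 - \frac{\left(-7\right) 24}{3} = 2 - -56 = 2 + 56 = 58$)
$\frac{4427}{\left(-2 + n{\left(-3 \right)} 5\right) \left(Z + a\right)} = \frac{4427}{\left(-2 + 0 \cdot 5\right) \left(58 - 4\right)} = \frac{4427}{\left(-2 + 0\right) 54} = \frac{4427}{\left(-2\right) 54} = \frac{4427}{-108} = 4427 \left(- \frac{1}{108}\right) = - \frac{4427}{108}$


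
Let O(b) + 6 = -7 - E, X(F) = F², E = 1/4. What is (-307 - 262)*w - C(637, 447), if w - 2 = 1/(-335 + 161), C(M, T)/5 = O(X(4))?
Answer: -371831/348 ≈ -1068.5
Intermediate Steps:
E = ¼ ≈ 0.25000
O(b) = -53/4 (O(b) = -6 + (-7 - 1*¼) = -6 + (-7 - ¼) = -6 - 29/4 = -53/4)
C(M, T) = -265/4 (C(M, T) = 5*(-53/4) = -265/4)
w = 347/174 (w = 2 + 1/(-335 + 161) = 2 + 1/(-174) = 2 - 1/174 = 347/174 ≈ 1.9943)
(-307 - 262)*w - C(637, 447) = (-307 - 262)*(347/174) - 1*(-265/4) = -569*347/174 + 265/4 = -197443/174 + 265/4 = -371831/348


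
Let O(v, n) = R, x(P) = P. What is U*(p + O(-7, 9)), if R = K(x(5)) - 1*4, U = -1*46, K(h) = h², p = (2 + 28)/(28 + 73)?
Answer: -98946/101 ≈ -979.66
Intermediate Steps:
p = 30/101 ≈ 0.29703
U = -46
R = 21 (R = 5² - 1*4 = 25 - 4 = 21)
O(v, n) = 21
U*(p + O(-7, 9)) = -46*(30/101 + 21) = -46*2151/101 = -98946/101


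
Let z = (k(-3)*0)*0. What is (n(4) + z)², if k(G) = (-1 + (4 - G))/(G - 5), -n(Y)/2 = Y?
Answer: 64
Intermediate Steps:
n(Y) = -2*Y
k(G) = (3 - G)/(-5 + G)
z = 0 (z = (((3 - 1*(-3))/(-5 - 3))*0)*0 = (((3 + 3)/(-8))*0)*0 = (-⅛*6*0)*0 = -¾*0*0 = 0*0 = 0)
(n(4) + z)² = (-2*4 + 0)² = (-8 + 0)² = (-8)² = 64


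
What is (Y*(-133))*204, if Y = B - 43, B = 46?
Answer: -81396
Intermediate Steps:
Y = 3 (Y = 46 - 43 = 3)
(Y*(-133))*204 = (3*(-133))*204 = -399*204 = -81396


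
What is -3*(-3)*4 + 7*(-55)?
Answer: -349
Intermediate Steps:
-3*(-3)*4 + 7*(-55) = 9*4 - 385 = 36 - 385 = -349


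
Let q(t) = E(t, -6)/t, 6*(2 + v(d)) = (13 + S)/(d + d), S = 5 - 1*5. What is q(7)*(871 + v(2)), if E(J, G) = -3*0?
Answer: 0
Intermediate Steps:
E(J, G) = 0
S = 0 (S = 5 - 5 = 0)
v(d) = -2 + 13/(12*d) (v(d) = -2 + ((13 + 0)/(d + d))/6 = -2 + (13/((2*d)))/6 = -2 + (13*(1/(2*d)))/6 = -2 + (13/(2*d))/6 = -2 + 13/(12*d))
q(t) = 0 (q(t) = 0/t = 0)
q(7)*(871 + v(2)) = 0*(871 + (-2 + (13/12)/2)) = 0*(871 + (-2 + (13/12)*(½))) = 0*(871 + (-2 + 13/24)) = 0*(871 - 35/24) = 0*(20869/24) = 0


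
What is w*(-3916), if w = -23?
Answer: 90068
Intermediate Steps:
w*(-3916) = -23*(-3916) = 90068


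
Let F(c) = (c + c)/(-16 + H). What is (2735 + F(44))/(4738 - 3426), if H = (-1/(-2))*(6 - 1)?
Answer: 73669/35424 ≈ 2.0796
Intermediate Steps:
H = 5/2 (H = -1*(-½)*5 = (½)*5 = 5/2 ≈ 2.5000)
F(c) = -4*c/27 (F(c) = (c + c)/(-16 + 5/2) = (2*c)/(-27/2) = (2*c)*(-2/27) = -4*c/27)
(2735 + F(44))/(4738 - 3426) = (2735 - 4/27*44)/(4738 - 3426) = (2735 - 176/27)/1312 = (73669/27)*(1/1312) = 73669/35424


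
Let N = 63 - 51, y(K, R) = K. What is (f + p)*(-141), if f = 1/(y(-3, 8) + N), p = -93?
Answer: 39292/3 ≈ 13097.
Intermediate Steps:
N = 12
f = 1/9 (f = 1/(-3 + 12) = 1/9 ≈ 0.11111)
(f + p)*(-141) = (1/9 - 93)*(-141) = -836/9*(-141) = 39292/3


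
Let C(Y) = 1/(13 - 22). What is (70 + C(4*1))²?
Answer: 395641/81 ≈ 4884.5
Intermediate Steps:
C(Y) = -⅑ (C(Y) = 1/(-9) = -⅑)
(70 + C(4*1))² = (70 - ⅑)² = (629/9)² = 395641/81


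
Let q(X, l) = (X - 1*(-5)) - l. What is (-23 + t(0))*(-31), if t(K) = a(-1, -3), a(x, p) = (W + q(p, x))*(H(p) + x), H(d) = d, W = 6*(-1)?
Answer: 341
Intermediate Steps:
q(X, l) = 5 + X - l (q(X, l) = (X + 5) - l = (5 + X) - l = 5 + X - l)
W = -6
a(x, p) = (p + x)*(-1 + p - x) (a(x, p) = (-6 + (5 + p - x))*(p + x) = (-1 + p - x)*(p + x) = (p + x)*(-1 + p - x))
t(K) = 12 (t(K) = (-3)**2 - 1*(-3) - 1*(-1) - 1*(-1)**2 = 9 + 3 + 1 - 1*1 = 9 + 3 + 1 - 1 = 12)
(-23 + t(0))*(-31) = (-23 + 12)*(-31) = -11*(-31) = 341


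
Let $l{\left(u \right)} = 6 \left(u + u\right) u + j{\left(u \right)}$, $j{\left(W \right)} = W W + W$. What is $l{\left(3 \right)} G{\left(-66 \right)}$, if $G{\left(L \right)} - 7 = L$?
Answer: $-7080$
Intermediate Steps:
$j{\left(W \right)} = W + W^{2}$ ($j{\left(W \right)} = W^{2} + W = W + W^{2}$)
$G{\left(L \right)} = 7 + L$
$l{\left(u \right)} = 12 u^{2} + u \left(1 + u\right)$ ($l{\left(u \right)} = 6 \left(u + u\right) u + u \left(1 + u\right) = 6 \cdot 2 u u + u \left(1 + u\right) = 12 u u + u \left(1 + u\right) = 12 u^{2} + u \left(1 + u\right)$)
$l{\left(3 \right)} G{\left(-66 \right)} = 3 \left(1 + 13 \cdot 3\right) \left(7 - 66\right) = 3 \left(1 + 39\right) \left(-59\right) = 3 \cdot 40 \left(-59\right) = 120 \left(-59\right) = -7080$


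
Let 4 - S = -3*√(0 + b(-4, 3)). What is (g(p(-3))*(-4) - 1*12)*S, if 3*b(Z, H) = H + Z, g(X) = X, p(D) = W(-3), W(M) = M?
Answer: 0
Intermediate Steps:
p(D) = -3
b(Z, H) = H/3 + Z/3 (b(Z, H) = (H + Z)/3 = H/3 + Z/3)
S = 4 + I*√3 (S = 4 - (-3)*√(0 + ((⅓)*3 + (⅓)*(-4))) = 4 - (-3)*√(0 + (1 - 4/3)) = 4 - (-3)*√(0 - ⅓) = 4 - (-3)*√(-⅓) = 4 - (-3)*I*√3/3 = 4 - (-1)*I*√3 = 4 + I*√3 ≈ 4.0 + 1.732*I)
(g(p(-3))*(-4) - 1*12)*S = (-3*(-4) - 1*12)*(4 + I*√3) = (12 - 12)*(4 + I*√3) = 0*(4 + I*√3) = 0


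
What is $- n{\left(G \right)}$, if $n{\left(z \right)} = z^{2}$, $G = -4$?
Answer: $-16$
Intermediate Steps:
$- n{\left(G \right)} = - \left(-4\right)^{2} = \left(-1\right) 16 = -16$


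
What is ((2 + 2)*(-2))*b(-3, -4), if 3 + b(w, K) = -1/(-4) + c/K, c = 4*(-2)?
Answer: 6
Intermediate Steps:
c = -8
b(w, K) = -11/4 - 8/K (b(w, K) = -3 + (-1/(-4) - 8/K) = -3 + (-1*(-1/4) - 8/K) = -3 + (1/4 - 8/K) = -11/4 - 8/K)
((2 + 2)*(-2))*b(-3, -4) = ((2 + 2)*(-2))*(-11/4 - 8/(-4)) = (4*(-2))*(-11/4 - 8*(-1/4)) = -8*(-11/4 + 2) = -8*(-3/4) = 6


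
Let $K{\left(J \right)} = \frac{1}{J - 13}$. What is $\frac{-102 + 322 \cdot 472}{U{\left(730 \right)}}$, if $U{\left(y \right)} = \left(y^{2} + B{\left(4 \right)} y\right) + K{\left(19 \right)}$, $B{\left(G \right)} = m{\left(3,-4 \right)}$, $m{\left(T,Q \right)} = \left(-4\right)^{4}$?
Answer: $\frac{911292}{4318681} \approx 0.21101$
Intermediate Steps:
$m{\left(T,Q \right)} = 256$
$K{\left(J \right)} = \frac{1}{-13 + J}$
$B{\left(G \right)} = 256$
$U{\left(y \right)} = \frac{1}{6} + y^{2} + 256 y$ ($U{\left(y \right)} = \left(y^{2} + 256 y\right) + \frac{1}{-13 + 19} = \left(y^{2} + 256 y\right) + \frac{1}{6} = \frac{1}{6} + y^{2} + 256 y$)
$\frac{-102 + 322 \cdot 472}{U{\left(730 \right)}} = \frac{-102 + 322 \cdot 472}{\frac{1}{6} + 730^{2} + 256 \cdot 730} = \frac{-102 + 151984}{\frac{1}{6} + 532900 + 186880} = \frac{151882}{\frac{4318681}{6}} = 151882 \cdot \frac{6}{4318681} = \frac{911292}{4318681}$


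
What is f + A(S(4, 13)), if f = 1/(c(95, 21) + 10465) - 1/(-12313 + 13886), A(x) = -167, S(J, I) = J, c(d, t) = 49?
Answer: -2761942115/16538522 ≈ -167.00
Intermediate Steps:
f = -8941/16538522 (f = 1/(49 + 10465) - 1/(-12313 + 13886) = 1/10514 - 1/1573 = -8941/16538522 ≈ -0.00054062)
f + A(S(4, 13)) = -8941/16538522 - 167 = -2761942115/16538522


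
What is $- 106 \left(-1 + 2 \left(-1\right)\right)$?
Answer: $318$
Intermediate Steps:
$- 106 \left(-1 + 2 \left(-1\right)\right) = - 106 \left(-1 - 2\right) = \left(-106\right) \left(-3\right) = 318$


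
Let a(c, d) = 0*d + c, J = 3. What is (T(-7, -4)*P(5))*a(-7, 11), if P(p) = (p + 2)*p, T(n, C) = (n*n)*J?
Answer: -36015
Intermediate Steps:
a(c, d) = c (a(c, d) = 0 + c = c)
T(n, C) = 3*n² (T(n, C) = (n*n)*3 = n²*3 = 3*n²)
P(p) = p*(2 + p) (P(p) = (2 + p)*p = p*(2 + p))
(T(-7, -4)*P(5))*a(-7, 11) = ((3*(-7)²)*(5*(2 + 5)))*(-7) = ((3*49)*(5*7))*(-7) = (147*35)*(-7) = 5145*(-7) = -36015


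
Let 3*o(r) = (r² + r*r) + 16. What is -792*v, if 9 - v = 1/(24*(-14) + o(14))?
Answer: -178299/25 ≈ -7132.0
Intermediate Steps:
o(r) = 16/3 + 2*r²/3 (o(r) = ((r² + r*r) + 16)/3 = ((r² + r²) + 16)/3 = (2*r² + 16)/3 = (16 + 2*r²)/3 = 16/3 + 2*r²/3)
v = 1801/200 (v = 9 - 1/(24*(-14) + (16/3 + (⅔)*14²)) = 9 - 1/(-336 + (16/3 + (⅔)*196)) = 9 - 1/(-336 + (16/3 + 392/3)) = 9 - 1/(-336 + 136) = 9 - 1/(-200) = 9 - 1*(-1/200) = 9 + 1/200 = 1801/200 ≈ 9.0050)
-792*v = -792*1801/200 = -178299/25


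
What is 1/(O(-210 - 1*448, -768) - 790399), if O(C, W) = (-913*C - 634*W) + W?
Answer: 1/296499 ≈ 3.3727e-6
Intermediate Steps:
O(C, W) = -913*C - 633*W
1/(O(-210 - 1*448, -768) - 790399) = 1/((-913*(-210 - 1*448) - 633*(-768)) - 790399) = 1/((-913*(-210 - 448) + 486144) - 790399) = 1/((-913*(-658) + 486144) - 790399) = 1/((600754 + 486144) - 790399) = 1/(1086898 - 790399) = 1/296499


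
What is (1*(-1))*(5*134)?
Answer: -670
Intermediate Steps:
(1*(-1))*(5*134) = -1*670 = -670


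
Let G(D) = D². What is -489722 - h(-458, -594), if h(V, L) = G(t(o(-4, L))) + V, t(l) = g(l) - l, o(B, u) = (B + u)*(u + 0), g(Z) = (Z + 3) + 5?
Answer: -489328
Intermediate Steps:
g(Z) = 8 + Z (g(Z) = (3 + Z) + 5 = 8 + Z)
o(B, u) = u*(B + u) (o(B, u) = (B + u)*u = u*(B + u))
t(l) = 8 (t(l) = (8 + l) - l = 8)
h(V, L) = 64 + V (h(V, L) = 8² + V = 64 + V)
-489722 - h(-458, -594) = -489722 - (64 - 458) = -489722 - 1*(-394) = -489722 + 394 = -489328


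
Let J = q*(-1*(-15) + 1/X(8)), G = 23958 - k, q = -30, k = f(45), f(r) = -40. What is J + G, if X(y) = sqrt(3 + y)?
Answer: 23548 - 30*sqrt(11)/11 ≈ 23539.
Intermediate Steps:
k = -40
G = 23998 (G = 23958 - 1*(-40) = 23958 + 40 = 23998)
J = -450 - 30*sqrt(11)/11 (J = -30*(-1*(-15) + 1/(sqrt(3 + 8))) = -30*(15 + 1/(sqrt(11))) = -30*(15 + sqrt(11)/11) = -450 - 30*sqrt(11)/11 ≈ -459.05)
J + G = (-450 - 30*sqrt(11)/11) + 23998 = 23548 - 30*sqrt(11)/11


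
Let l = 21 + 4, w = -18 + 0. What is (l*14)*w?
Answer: -6300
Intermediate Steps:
w = -18
l = 25
(l*14)*w = (25*14)*(-18) = 350*(-18) = -6300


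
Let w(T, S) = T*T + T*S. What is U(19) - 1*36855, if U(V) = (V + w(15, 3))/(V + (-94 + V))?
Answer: -2064169/56 ≈ -36860.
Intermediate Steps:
w(T, S) = T² + S*T
U(V) = (270 + V)/(-94 + 2*V) (U(V) = (V + 15*(3 + 15))/(V + (-94 + V)) = (V + 15*18)/(-94 + 2*V) = (V + 270)/(-94 + 2*V) = (270 + V)/(-94 + 2*V))
U(19) - 1*36855 = (270 + 19)/(2*(-47 + 19)) - 1*36855 = (½)*289/(-28) - 36855 = (½)*(-1/28)*289 - 36855 = -289/56 - 36855 = -2064169/56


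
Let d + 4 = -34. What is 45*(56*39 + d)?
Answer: 96570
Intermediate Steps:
d = -38 (d = -4 - 34 = -38)
45*(56*39 + d) = 45*(56*39 - 38) = 45*(2184 - 38) = 45*2146 = 96570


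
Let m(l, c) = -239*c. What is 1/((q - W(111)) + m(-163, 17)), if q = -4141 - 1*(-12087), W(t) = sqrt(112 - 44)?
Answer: 3883/15077621 + 2*sqrt(17)/15077621 ≈ 0.00025808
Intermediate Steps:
W(t) = 2*sqrt(17) (W(t) = sqrt(68) = 2*sqrt(17))
q = 7946 (q = -4141 + 12087 = 7946)
1/((q - W(111)) + m(-163, 17)) = 1/((7946 - 2*sqrt(17)) - 239*17) = 1/((7946 - 2*sqrt(17)) - 4063) = 1/(3883 - 2*sqrt(17))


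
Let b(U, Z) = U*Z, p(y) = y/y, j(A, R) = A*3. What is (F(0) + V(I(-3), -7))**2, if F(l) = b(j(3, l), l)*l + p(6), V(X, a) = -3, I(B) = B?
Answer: 4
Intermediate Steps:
j(A, R) = 3*A
p(y) = 1
F(l) = 1 + 9*l**2 (F(l) = ((3*3)*l)*l + 1 = (9*l)*l + 1 = 9*l**2 + 1 = 1 + 9*l**2)
(F(0) + V(I(-3), -7))**2 = ((1 + 9*0**2) - 3)**2 = ((1 + 9*0) - 3)**2 = ((1 + 0) - 3)**2 = (1 - 3)**2 = (-2)**2 = 4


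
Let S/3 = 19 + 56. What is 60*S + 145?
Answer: 13645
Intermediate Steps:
S = 225 (S = 3*(19 + 56) = 3*75 = 225)
60*S + 145 = 60*225 + 145 = 13500 + 145 = 13645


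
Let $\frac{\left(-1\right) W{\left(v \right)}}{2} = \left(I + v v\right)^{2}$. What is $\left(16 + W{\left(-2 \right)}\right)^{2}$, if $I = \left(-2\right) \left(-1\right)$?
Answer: $3136$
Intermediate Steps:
$I = 2$
$W{\left(v \right)} = - 2 \left(2 + v^{2}\right)^{2}$ ($W{\left(v \right)} = - 2 \left(2 + v v\right)^{2} = - 2 \left(2 + v^{2}\right)^{2}$)
$\left(16 + W{\left(-2 \right)}\right)^{2} = \left(16 - 2 \left(2 + \left(-2\right)^{2}\right)^{2}\right)^{2} = \left(16 - 2 \left(2 + 4\right)^{2}\right)^{2} = \left(16 - 2 \cdot 6^{2}\right)^{2} = \left(16 - 72\right)^{2} = \left(-56\right)^{2} = 3136$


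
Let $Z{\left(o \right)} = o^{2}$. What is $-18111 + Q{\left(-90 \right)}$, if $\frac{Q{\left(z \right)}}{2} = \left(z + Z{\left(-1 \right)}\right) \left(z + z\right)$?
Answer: $13929$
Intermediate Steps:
$Q{\left(z \right)} = 4 z \left(1 + z\right)$ ($Q{\left(z \right)} = 2 \left(z + \left(-1\right)^{2}\right) \left(z + z\right) = 2 \left(z + 1\right) 2 z = 2 \left(1 + z\right) 2 z = 2 \cdot 2 z \left(1 + z\right) = 4 z \left(1 + z\right)$)
$-18111 + Q{\left(-90 \right)} = -18111 + 4 \left(-90\right) \left(1 - 90\right) = -18111 + 4 \left(-90\right) \left(-89\right) = -18111 + 32040 = 13929$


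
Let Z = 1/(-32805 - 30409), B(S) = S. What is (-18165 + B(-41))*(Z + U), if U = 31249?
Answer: -17981832116355/31607 ≈ -5.6892e+8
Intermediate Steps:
Z = -1/63214 (Z = 1/(-63214) = -1/63214 ≈ -1.5819e-5)
(-18165 + B(-41))*(Z + U) = (-18165 - 41)*(-1/63214 + 31249) = -18206*1975374285/63214 = -17981832116355/31607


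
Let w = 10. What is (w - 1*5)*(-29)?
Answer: -145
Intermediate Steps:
(w - 1*5)*(-29) = (10 - 1*5)*(-29) = (10 - 5)*(-29) = 5*(-29) = -145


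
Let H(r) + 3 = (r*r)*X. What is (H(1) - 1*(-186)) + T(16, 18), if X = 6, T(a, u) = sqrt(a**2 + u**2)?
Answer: 189 + 2*sqrt(145) ≈ 213.08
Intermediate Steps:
H(r) = -3 + 6*r**2 (H(r) = -3 + (r*r)*6 = -3 + r**2*6 = -3 + 6*r**2)
(H(1) - 1*(-186)) + T(16, 18) = ((-3 + 6*1**2) - 1*(-186)) + sqrt(16**2 + 18**2) = ((-3 + 6*1) + 186) + sqrt(256 + 324) = ((-3 + 6) + 186) + sqrt(580) = (3 + 186) + 2*sqrt(145) = 189 + 2*sqrt(145)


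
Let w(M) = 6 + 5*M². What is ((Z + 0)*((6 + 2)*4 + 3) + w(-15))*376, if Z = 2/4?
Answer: 431836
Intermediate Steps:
Z = ½ (Z = 2*(¼) = ½ ≈ 0.50000)
((Z + 0)*((6 + 2)*4 + 3) + w(-15))*376 = ((½ + 0)*((6 + 2)*4 + 3) + (6 + 5*(-15)²))*376 = ((8*4 + 3)/2 + (6 + 5*225))*376 = ((32 + 3)/2 + (6 + 1125))*376 = ((½)*35 + 1131)*376 = (35/2 + 1131)*376 = (2297/2)*376 = 431836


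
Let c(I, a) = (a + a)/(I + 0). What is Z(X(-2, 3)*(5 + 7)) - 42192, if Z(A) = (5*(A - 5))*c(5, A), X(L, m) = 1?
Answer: -42024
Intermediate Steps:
c(I, a) = 2*a/I (c(I, a) = (2*a)/I = 2*a/I)
Z(A) = 2*A*(-25 + 5*A)/5 (Z(A) = (5*(A - 5))*(2*A/5) = (5*(-5 + A))*(2*A*(1/5)) = (-25 + 5*A)*(2*A/5) = 2*A*(-25 + 5*A)/5)
Z(X(-2, 3)*(5 + 7)) - 42192 = 2*(1*(5 + 7))*(-5 + 1*(5 + 7)) - 42192 = 2*(1*12)*(-5 + 1*12) - 42192 = 2*12*(-5 + 12) - 42192 = 2*12*7 - 42192 = 168 - 42192 = -42024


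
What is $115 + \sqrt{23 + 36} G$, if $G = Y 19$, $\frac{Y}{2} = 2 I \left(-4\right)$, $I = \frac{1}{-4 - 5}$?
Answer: $115 + \frac{304 \sqrt{59}}{9} \approx 374.45$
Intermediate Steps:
$I = - \frac{1}{9}$ ($I = \frac{1}{-9} = - \frac{1}{9} \approx -0.11111$)
$Y = \frac{16}{9}$ ($Y = 2 \cdot 2 \left(- \frac{1}{9}\right) \left(-4\right) = 2 \left(\left(- \frac{2}{9}\right) \left(-4\right)\right) = 2 \cdot \frac{8}{9} = \frac{16}{9} \approx 1.7778$)
$G = \frac{304}{9}$ ($G = \frac{16}{9} \cdot 19 = \frac{304}{9} \approx 33.778$)
$115 + \sqrt{23 + 36} G = 115 + \sqrt{23 + 36} \cdot \frac{304}{9} = 115 + \sqrt{59} \cdot \frac{304}{9} = 115 + \frac{304 \sqrt{59}}{9}$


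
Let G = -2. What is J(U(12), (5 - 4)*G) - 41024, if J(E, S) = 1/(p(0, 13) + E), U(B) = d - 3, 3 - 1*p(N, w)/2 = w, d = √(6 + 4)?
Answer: -21291479/519 - √10/519 ≈ -41024.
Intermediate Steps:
d = √10 ≈ 3.1623
p(N, w) = 6 - 2*w
U(B) = -3 + √10 (U(B) = √10 - 3 = -3 + √10)
J(E, S) = 1/(-20 + E) (J(E, S) = 1/((6 - 2*13) + E) = 1/((6 - 26) + E) = 1/(-20 + E))
J(U(12), (5 - 4)*G) - 41024 = 1/(-20 + (-3 + √10)) - 41024 = 1/(-23 + √10) - 41024 = -41024 + 1/(-23 + √10)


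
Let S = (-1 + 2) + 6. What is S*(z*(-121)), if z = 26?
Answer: -22022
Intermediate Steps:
S = 7 (S = 1 + 6 = 7)
S*(z*(-121)) = 7*(26*(-121)) = 7*(-3146) = -22022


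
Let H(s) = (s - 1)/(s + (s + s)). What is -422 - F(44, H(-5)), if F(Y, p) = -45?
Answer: -377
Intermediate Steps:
H(s) = (-1 + s)/(3*s) (H(s) = (-1 + s)/(s + 2*s) = (-1 + s)/((3*s)) = (-1 + s)*(1/(3*s)) = (-1 + s)/(3*s))
-422 - F(44, H(-5)) = -422 - 1*(-45) = -422 + 45 = -377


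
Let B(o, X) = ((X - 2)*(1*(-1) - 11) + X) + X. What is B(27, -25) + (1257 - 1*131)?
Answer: 1400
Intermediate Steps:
B(o, X) = 24 - 10*X (B(o, X) = ((-2 + X)*(-1 - 11) + X) + X = ((-2 + X)*(-12) + X) + X = ((24 - 12*X) + X) + X = (24 - 11*X) + X = 24 - 10*X)
B(27, -25) + (1257 - 1*131) = (24 - 10*(-25)) + (1257 - 1*131) = (24 + 250) + (1257 - 131) = 274 + 1126 = 1400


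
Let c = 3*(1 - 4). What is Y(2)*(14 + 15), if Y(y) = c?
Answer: -261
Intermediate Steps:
c = -9 (c = 3*(-3) = -9)
Y(y) = -9
Y(2)*(14 + 15) = -9*(14 + 15) = -9*29 = -261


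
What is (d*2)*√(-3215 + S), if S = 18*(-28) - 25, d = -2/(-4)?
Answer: 12*I*√26 ≈ 61.188*I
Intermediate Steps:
d = ½ (d = -2*(-¼) = ½ ≈ 0.50000)
S = -529 (S = -504 - 25 = -529)
(d*2)*√(-3215 + S) = ((½)*2)*√(-3215 - 529) = 1*√(-3744) = 1*(12*I*√26) = 12*I*√26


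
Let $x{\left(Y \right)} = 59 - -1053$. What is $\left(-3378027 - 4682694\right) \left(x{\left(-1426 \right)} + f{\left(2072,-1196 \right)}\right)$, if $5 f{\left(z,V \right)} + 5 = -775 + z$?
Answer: $- \frac{55232060292}{5} \approx -1.1046 \cdot 10^{10}$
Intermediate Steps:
$x{\left(Y \right)} = 1112$ ($x{\left(Y \right)} = 59 + 1053 = 1112$)
$f{\left(z,V \right)} = -156 + \frac{z}{5}$ ($f{\left(z,V \right)} = -1 + \frac{-775 + z}{5} = -1 + \left(-155 + \frac{z}{5}\right) = -156 + \frac{z}{5}$)
$\left(-3378027 - 4682694\right) \left(x{\left(-1426 \right)} + f{\left(2072,-1196 \right)}\right) = \left(-3378027 - 4682694\right) \left(1112 + \left(-156 + \frac{1}{5} \cdot 2072\right)\right) = - 8060721 \left(1112 + \left(-156 + \frac{2072}{5}\right)\right) = - 8060721 \left(1112 + \frac{1292}{5}\right) = \left(-8060721\right) \frac{6852}{5} = - \frac{55232060292}{5}$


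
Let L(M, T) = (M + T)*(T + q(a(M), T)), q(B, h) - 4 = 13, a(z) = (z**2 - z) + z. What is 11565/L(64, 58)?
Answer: 771/610 ≈ 1.2639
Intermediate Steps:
a(z) = z**2
q(B, h) = 17 (q(B, h) = 4 + 13 = 17)
L(M, T) = (17 + T)*(M + T) (L(M, T) = (M + T)*(T + 17) = (M + T)*(17 + T) = (17 + T)*(M + T))
11565/L(64, 58) = 11565/(58**2 + 17*64 + 17*58 + 64*58) = 11565/(3364 + 1088 + 986 + 3712) = 11565/9150 = 11565*(1/9150) = 771/610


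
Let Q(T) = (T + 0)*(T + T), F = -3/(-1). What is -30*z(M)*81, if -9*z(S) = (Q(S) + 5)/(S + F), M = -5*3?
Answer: -20475/2 ≈ -10238.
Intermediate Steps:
F = 3 (F = -3*(-1) = 3)
Q(T) = 2*T² (Q(T) = T*(2*T) = 2*T²)
M = -15
z(S) = -(5 + 2*S²)/(9*(3 + S)) (z(S) = -(2*S² + 5)/(9*(S + 3)) = -(5 + 2*S²)/(9*(3 + S)))
-30*z(M)*81 = -10*(-5 - 2*(-15)²)/(3*(3 - 15))*81 = -10*(-5 - 2*225)/(3*(-12))*81 = -10*(-1)*(-5 - 450)/(3*12)*81 = -10*(-1)*(-455)/(3*12)*81 = -30*455/108*81 = -2275/18*81 = -20475/2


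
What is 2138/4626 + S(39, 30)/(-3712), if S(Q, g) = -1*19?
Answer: 4012075/8585856 ≈ 0.46729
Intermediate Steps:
S(Q, g) = -19
2138/4626 + S(39, 30)/(-3712) = 2138/4626 - 19/(-3712) = 2138*(1/4626) - 19*(-1/3712) = 1069/2313 + 19/3712 = 4012075/8585856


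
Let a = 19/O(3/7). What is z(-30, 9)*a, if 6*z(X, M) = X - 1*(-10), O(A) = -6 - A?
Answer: 266/27 ≈ 9.8519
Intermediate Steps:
a = -133/45 (a = 19/(-6 - 3/7) = 19/(-45/7) = 19*(-7/45) = -133/45 ≈ -2.9556)
z(X, M) = 5/3 + X/6 (z(X, M) = (X - 1*(-10))/6 = (X + 10)/6 = (10 + X)/6 = 5/3 + X/6)
z(-30, 9)*a = (5/3 + (⅙)*(-30))*(-133/45) = (5/3 - 5)*(-133/45) = -10/3*(-133/45) = 266/27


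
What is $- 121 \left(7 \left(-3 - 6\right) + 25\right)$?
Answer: $4598$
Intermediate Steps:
$- 121 \left(7 \left(-3 - 6\right) + 25\right) = - 121 \left(7 \left(-9\right) + 25\right) = - 121 \left(-63 + 25\right) = \left(-121\right) \left(-38\right) = 4598$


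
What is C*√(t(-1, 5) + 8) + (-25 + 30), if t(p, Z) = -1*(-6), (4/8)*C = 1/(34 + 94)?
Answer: 5 + √14/64 ≈ 5.0585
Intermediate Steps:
C = 1/64 (C = 2/(34 + 94) = 2/128 = 2*(1/128) = 1/64 ≈ 0.015625)
t(p, Z) = 6
C*√(t(-1, 5) + 8) + (-25 + 30) = √(6 + 8)/64 + (-25 + 30) = √14/64 + 5 = 5 + √14/64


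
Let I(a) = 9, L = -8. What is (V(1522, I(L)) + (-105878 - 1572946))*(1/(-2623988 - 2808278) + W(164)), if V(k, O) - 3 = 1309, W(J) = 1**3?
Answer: -4556344862340/2716133 ≈ -1.6775e+6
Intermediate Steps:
W(J) = 1
V(k, O) = 1312 (V(k, O) = 3 + 1309 = 1312)
(V(1522, I(L)) + (-105878 - 1572946))*(1/(-2623988 - 2808278) + W(164)) = (1312 + (-105878 - 1572946))*(1/(-2623988 - 2808278) + 1) = (1312 - 1678824)*(1/(-5432266) + 1) = -1677512*(-1/5432266 + 1) = -1677512*5432265/5432266 = -4556344862340/2716133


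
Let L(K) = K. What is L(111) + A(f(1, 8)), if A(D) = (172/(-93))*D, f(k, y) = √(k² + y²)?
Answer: 111 - 172*√65/93 ≈ 96.089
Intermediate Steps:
A(D) = -172*D/93 (A(D) = (172*(-1/93))*D = -172*D/93)
L(111) + A(f(1, 8)) = 111 - 172*√(1² + 8²)/93 = 111 - 172*√(1 + 64)/93 = 111 - 172*√65/93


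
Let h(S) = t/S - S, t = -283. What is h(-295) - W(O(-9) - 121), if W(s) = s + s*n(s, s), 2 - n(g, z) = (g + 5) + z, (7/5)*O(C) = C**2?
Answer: 117717392/14455 ≈ 8143.7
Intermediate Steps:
O(C) = 5*C**2/7
n(g, z) = -3 - g - z (n(g, z) = 2 - ((g + 5) + z) = 2 - ((5 + g) + z) = 2 - (5 + g + z) = 2 + (-5 - g - z) = -3 - g - z)
W(s) = s + s*(-3 - 2*s) (W(s) = s + s*(-3 - s - s) = s + s*(-3 - 2*s))
h(S) = -S - 283/S (h(S) = -283/S - S = -S - 283/S)
h(-295) - W(O(-9) - 121) = (-1*(-295) - 283/(-295)) - (-2)*((5/7)*(-9)**2 - 121)*(1 + ((5/7)*(-9)**2 - 121)) = (295 - 283*(-1/295)) - (-2)*((5/7)*81 - 121)*(1 + ((5/7)*81 - 121)) = (295 + 283/295) - (-2)*(405/7 - 121)*(1 + (405/7 - 121)) = 87308/295 - (-2)*(-442)*(1 - 442/7)/7 = 87308/295 - (-2)*(-442)*(-435)/(7*7) = 87308/295 - 1*(-384540/49) = 87308/295 + 384540/49 = 117717392/14455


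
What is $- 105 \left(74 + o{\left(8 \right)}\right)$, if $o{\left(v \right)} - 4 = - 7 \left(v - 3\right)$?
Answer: $-4515$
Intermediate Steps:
$o{\left(v \right)} = 25 - 7 v$ ($o{\left(v \right)} = 4 - 7 \left(v - 3\right) = 4 - 7 \left(-3 + v\right) = 4 - \left(-21 + 7 v\right) = 25 - 7 v$)
$- 105 \left(74 + o{\left(8 \right)}\right) = - 105 \left(74 + \left(25 - 56\right)\right) = - 105 \left(74 - 31\right) = \left(-105\right) 43 = -4515$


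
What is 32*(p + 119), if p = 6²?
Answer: 4960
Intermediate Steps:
p = 36
32*(p + 119) = 32*(36 + 119) = 32*155 = 4960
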